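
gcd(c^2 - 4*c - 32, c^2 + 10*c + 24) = c + 4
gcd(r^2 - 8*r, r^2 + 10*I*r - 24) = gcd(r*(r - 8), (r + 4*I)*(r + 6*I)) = 1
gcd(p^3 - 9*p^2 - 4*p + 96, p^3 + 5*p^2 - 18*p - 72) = p^2 - p - 12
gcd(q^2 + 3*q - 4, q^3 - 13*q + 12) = q^2 + 3*q - 4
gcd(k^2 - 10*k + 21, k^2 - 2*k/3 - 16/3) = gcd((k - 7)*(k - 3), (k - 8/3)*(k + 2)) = 1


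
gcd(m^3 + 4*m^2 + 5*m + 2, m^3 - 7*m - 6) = m^2 + 3*m + 2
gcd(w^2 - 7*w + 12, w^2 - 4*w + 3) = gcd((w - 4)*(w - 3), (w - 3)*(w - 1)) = w - 3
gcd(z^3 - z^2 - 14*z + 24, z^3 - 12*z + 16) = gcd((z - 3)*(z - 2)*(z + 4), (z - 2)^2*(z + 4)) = z^2 + 2*z - 8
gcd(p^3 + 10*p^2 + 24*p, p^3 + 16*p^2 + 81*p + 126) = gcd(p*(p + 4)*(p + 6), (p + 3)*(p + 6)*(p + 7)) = p + 6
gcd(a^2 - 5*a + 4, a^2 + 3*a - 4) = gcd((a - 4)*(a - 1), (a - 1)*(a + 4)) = a - 1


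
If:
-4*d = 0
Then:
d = 0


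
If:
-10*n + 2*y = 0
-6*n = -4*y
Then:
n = 0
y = 0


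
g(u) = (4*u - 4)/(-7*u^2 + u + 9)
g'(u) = (4*u - 4)*(14*u - 1)/(-7*u^2 + u + 9)^2 + 4/(-7*u^2 + u + 9) = 4*(-7*u^2 + u + (u - 1)*(14*u - 1) + 9)/(-7*u^2 + u + 9)^2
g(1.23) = -2.55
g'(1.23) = 103.85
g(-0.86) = -2.51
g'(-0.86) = 12.40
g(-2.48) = 0.38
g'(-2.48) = 0.26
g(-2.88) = 0.30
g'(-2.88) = 0.16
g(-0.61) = -1.11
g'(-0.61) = 2.53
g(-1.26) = 2.68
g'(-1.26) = 13.62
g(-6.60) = 0.10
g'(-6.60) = 0.02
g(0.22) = -0.35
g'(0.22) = 0.37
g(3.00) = -0.16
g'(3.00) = 0.05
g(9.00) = -0.06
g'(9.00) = 0.01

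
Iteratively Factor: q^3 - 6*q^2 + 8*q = (q)*(q^2 - 6*q + 8) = q*(q - 4)*(q - 2)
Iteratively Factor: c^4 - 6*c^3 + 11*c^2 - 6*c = (c - 1)*(c^3 - 5*c^2 + 6*c) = c*(c - 1)*(c^2 - 5*c + 6) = c*(c - 2)*(c - 1)*(c - 3)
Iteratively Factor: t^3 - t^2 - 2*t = (t + 1)*(t^2 - 2*t) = (t - 2)*(t + 1)*(t)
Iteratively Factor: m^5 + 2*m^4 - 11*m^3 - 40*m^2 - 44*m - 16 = (m - 4)*(m^4 + 6*m^3 + 13*m^2 + 12*m + 4) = (m - 4)*(m + 1)*(m^3 + 5*m^2 + 8*m + 4) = (m - 4)*(m + 1)*(m + 2)*(m^2 + 3*m + 2) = (m - 4)*(m + 1)^2*(m + 2)*(m + 2)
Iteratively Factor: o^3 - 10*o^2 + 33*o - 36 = (o - 4)*(o^2 - 6*o + 9) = (o - 4)*(o - 3)*(o - 3)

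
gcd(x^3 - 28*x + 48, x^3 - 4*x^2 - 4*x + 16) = x^2 - 6*x + 8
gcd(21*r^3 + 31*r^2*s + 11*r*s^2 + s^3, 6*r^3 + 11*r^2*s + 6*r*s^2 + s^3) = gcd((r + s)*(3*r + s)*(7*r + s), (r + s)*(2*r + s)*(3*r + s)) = 3*r^2 + 4*r*s + s^2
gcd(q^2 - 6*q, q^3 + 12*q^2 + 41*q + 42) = 1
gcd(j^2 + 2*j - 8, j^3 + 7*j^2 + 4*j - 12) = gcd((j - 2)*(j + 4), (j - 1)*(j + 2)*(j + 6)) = 1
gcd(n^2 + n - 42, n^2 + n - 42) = n^2 + n - 42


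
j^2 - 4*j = j*(j - 4)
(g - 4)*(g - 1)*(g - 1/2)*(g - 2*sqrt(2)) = g^4 - 11*g^3/2 - 2*sqrt(2)*g^3 + 13*g^2/2 + 11*sqrt(2)*g^2 - 13*sqrt(2)*g - 2*g + 4*sqrt(2)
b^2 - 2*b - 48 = (b - 8)*(b + 6)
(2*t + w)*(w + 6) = 2*t*w + 12*t + w^2 + 6*w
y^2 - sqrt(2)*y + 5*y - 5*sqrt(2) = (y + 5)*(y - sqrt(2))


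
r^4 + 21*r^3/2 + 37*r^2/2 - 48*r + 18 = (r - 1)*(r - 1/2)*(r + 6)^2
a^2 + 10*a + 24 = (a + 4)*(a + 6)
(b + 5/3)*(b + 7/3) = b^2 + 4*b + 35/9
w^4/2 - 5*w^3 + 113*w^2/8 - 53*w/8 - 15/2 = (w/2 + 1/4)*(w - 5)*(w - 4)*(w - 3/2)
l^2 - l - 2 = (l - 2)*(l + 1)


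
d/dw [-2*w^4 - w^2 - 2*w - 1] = -8*w^3 - 2*w - 2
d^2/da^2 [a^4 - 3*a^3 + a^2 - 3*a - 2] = 12*a^2 - 18*a + 2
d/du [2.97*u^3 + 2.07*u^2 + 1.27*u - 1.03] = 8.91*u^2 + 4.14*u + 1.27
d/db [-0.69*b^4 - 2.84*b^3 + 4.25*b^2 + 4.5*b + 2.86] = -2.76*b^3 - 8.52*b^2 + 8.5*b + 4.5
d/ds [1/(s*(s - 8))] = 2*(4 - s)/(s^2*(s^2 - 16*s + 64))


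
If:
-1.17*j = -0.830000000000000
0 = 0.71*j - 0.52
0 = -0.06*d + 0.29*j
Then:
No Solution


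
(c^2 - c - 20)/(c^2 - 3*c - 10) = (c + 4)/(c + 2)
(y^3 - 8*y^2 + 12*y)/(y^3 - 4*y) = (y - 6)/(y + 2)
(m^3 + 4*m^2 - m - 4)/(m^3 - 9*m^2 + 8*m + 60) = (m^3 + 4*m^2 - m - 4)/(m^3 - 9*m^2 + 8*m + 60)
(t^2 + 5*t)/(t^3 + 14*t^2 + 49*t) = (t + 5)/(t^2 + 14*t + 49)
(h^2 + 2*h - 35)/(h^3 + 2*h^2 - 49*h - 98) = (h - 5)/(h^2 - 5*h - 14)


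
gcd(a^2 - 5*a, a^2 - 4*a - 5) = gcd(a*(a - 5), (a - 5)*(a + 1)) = a - 5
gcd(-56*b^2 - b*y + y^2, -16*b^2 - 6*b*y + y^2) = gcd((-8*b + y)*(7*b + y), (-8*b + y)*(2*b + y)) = -8*b + y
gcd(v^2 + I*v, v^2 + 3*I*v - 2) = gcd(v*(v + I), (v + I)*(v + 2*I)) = v + I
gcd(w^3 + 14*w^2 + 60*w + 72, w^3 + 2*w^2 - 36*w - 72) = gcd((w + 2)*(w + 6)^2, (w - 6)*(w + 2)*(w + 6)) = w^2 + 8*w + 12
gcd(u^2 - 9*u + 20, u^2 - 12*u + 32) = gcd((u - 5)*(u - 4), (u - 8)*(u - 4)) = u - 4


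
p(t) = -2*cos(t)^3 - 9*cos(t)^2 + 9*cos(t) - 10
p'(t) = 6*sin(t)*cos(t)^2 + 18*sin(t)*cos(t) - 9*sin(t) = 3*(6*cos(t) + cos(2*t) - 2)*sin(t)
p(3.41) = -25.25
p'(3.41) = 5.51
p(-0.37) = -11.05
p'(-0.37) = -4.70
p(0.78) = -8.87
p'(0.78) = 4.80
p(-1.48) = -9.26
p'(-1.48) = 7.29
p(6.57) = -11.41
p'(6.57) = 3.90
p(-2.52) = -22.19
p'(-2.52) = 11.45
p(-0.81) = -8.73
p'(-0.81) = -4.54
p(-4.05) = -18.47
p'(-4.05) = -14.04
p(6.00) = -11.43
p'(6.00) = -3.86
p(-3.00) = -25.79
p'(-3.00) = 2.95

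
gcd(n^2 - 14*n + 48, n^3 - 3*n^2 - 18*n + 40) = 1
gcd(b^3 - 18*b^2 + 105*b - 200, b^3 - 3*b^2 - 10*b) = b - 5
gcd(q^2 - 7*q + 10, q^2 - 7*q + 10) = q^2 - 7*q + 10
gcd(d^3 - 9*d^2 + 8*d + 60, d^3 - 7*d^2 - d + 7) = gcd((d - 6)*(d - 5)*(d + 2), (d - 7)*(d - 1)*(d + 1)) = 1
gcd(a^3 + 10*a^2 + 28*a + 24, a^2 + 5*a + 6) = a + 2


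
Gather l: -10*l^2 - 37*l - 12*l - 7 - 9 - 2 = -10*l^2 - 49*l - 18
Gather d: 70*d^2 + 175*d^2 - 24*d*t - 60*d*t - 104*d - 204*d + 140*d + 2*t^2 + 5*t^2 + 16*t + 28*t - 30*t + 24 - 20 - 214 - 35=245*d^2 + d*(-84*t - 168) + 7*t^2 + 14*t - 245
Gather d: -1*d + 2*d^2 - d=2*d^2 - 2*d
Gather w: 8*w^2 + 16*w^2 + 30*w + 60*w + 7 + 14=24*w^2 + 90*w + 21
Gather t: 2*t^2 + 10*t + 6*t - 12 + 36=2*t^2 + 16*t + 24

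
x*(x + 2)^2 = x^3 + 4*x^2 + 4*x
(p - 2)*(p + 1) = p^2 - p - 2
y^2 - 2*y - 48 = (y - 8)*(y + 6)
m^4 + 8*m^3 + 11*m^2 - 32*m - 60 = (m - 2)*(m + 2)*(m + 3)*(m + 5)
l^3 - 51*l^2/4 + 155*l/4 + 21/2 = (l - 7)*(l - 6)*(l + 1/4)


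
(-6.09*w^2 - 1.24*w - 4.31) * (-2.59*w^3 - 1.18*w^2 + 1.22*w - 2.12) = 15.7731*w^5 + 10.3978*w^4 + 5.1963*w^3 + 16.4838*w^2 - 2.6294*w + 9.1372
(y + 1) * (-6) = -6*y - 6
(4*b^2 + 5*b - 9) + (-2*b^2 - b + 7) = 2*b^2 + 4*b - 2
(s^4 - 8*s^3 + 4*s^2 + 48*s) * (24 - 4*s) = -4*s^5 + 56*s^4 - 208*s^3 - 96*s^2 + 1152*s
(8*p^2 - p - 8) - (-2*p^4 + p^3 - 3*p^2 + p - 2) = 2*p^4 - p^3 + 11*p^2 - 2*p - 6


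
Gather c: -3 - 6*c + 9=6 - 6*c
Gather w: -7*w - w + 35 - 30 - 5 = -8*w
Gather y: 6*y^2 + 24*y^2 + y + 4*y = 30*y^2 + 5*y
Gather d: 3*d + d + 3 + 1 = 4*d + 4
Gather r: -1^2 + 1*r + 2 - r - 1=0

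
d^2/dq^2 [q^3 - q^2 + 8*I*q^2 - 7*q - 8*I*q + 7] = 6*q - 2 + 16*I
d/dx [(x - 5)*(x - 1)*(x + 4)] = 3*x^2 - 4*x - 19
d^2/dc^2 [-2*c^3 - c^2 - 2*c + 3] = -12*c - 2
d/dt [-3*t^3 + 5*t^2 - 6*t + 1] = -9*t^2 + 10*t - 6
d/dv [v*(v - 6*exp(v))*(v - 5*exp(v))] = -11*v^2*exp(v) + 3*v^2 + 60*v*exp(2*v) - 22*v*exp(v) + 30*exp(2*v)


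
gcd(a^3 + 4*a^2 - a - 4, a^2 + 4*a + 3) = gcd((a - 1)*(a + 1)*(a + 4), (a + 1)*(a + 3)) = a + 1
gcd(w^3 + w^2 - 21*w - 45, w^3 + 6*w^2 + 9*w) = w^2 + 6*w + 9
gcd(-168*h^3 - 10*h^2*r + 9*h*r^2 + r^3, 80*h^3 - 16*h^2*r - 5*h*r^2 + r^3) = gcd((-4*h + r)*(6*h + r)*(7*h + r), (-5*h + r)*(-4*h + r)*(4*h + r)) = -4*h + r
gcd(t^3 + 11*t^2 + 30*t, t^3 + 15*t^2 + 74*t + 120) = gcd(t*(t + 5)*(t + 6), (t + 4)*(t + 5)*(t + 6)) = t^2 + 11*t + 30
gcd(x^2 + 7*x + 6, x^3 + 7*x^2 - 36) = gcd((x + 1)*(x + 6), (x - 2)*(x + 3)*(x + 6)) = x + 6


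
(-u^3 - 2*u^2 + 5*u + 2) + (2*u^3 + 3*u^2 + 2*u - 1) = u^3 + u^2 + 7*u + 1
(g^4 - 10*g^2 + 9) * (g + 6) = g^5 + 6*g^4 - 10*g^3 - 60*g^2 + 9*g + 54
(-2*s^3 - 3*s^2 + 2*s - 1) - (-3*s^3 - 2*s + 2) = s^3 - 3*s^2 + 4*s - 3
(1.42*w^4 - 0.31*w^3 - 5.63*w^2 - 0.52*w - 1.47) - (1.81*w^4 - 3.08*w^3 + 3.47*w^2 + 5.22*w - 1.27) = -0.39*w^4 + 2.77*w^3 - 9.1*w^2 - 5.74*w - 0.2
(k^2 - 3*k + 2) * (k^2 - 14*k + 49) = k^4 - 17*k^3 + 93*k^2 - 175*k + 98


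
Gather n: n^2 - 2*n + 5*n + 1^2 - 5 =n^2 + 3*n - 4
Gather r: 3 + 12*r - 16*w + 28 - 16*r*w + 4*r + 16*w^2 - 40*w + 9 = r*(16 - 16*w) + 16*w^2 - 56*w + 40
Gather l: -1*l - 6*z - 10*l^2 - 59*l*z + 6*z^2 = -10*l^2 + l*(-59*z - 1) + 6*z^2 - 6*z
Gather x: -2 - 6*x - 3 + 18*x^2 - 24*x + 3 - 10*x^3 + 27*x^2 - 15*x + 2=-10*x^3 + 45*x^2 - 45*x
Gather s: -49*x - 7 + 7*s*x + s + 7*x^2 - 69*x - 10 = s*(7*x + 1) + 7*x^2 - 118*x - 17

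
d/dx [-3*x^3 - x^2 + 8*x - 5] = -9*x^2 - 2*x + 8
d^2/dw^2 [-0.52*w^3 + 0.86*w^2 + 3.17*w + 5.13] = 1.72 - 3.12*w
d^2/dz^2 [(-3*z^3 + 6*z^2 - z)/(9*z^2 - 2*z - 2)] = 2*(-39*z^3 + 288*z^2 - 90*z + 28)/(729*z^6 - 486*z^5 - 378*z^4 + 208*z^3 + 84*z^2 - 24*z - 8)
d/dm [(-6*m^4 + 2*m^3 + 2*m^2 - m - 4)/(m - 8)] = 2*(-9*m^4 + 98*m^3 - 23*m^2 - 16*m + 6)/(m^2 - 16*m + 64)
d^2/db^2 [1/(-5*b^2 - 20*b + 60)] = 2*(b^2 + 4*b - 4*(b + 2)^2 - 12)/(5*(b^2 + 4*b - 12)^3)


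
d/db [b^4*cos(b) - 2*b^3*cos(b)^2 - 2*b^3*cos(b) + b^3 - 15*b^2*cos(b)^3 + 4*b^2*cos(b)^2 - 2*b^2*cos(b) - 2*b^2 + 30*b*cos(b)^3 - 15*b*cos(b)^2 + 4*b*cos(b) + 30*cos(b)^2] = -b^4*sin(b) + 2*b^3*sin(b) + 2*b^3*sin(2*b) + 4*b^3*cos(b) + 53*b^2*sin(b)/4 - 4*b^2*sin(2*b) + 45*b^2*sin(3*b)/4 - 6*b^2*cos(b) - 3*b^2*cos(2*b) - 53*b*sin(b)/2 + 15*b*sin(2*b) - 45*b*sin(3*b)/2 - 53*b*cos(b)/2 + 4*b*cos(2*b) - 15*b*cos(3*b)/2 - 30*sin(2*b) + 53*cos(b)/2 - 15*cos(2*b)/2 + 15*cos(3*b)/2 - 15/2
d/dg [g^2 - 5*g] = 2*g - 5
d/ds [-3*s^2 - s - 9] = -6*s - 1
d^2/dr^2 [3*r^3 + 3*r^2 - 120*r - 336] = 18*r + 6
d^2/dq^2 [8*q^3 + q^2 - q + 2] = 48*q + 2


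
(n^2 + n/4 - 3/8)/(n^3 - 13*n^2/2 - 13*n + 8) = (n + 3/4)/(n^2 - 6*n - 16)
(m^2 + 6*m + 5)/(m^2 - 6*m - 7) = (m + 5)/(m - 7)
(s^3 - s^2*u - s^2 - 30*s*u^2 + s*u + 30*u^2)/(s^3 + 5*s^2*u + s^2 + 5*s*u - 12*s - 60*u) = (s^2 - 6*s*u - s + 6*u)/(s^2 + s - 12)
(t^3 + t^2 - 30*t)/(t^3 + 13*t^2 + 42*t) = (t - 5)/(t + 7)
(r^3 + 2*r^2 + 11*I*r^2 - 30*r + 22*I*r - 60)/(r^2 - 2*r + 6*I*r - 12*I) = (r^2 + r*(2 + 5*I) + 10*I)/(r - 2)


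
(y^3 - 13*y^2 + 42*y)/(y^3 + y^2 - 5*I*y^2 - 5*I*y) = (y^2 - 13*y + 42)/(y^2 + y - 5*I*y - 5*I)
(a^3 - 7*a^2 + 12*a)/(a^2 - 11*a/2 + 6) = 2*a*(a - 3)/(2*a - 3)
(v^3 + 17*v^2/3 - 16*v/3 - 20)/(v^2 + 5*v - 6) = (3*v^2 - v - 10)/(3*(v - 1))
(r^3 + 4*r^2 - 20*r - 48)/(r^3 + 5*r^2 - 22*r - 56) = (r + 6)/(r + 7)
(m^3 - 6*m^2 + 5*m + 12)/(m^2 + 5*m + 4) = (m^2 - 7*m + 12)/(m + 4)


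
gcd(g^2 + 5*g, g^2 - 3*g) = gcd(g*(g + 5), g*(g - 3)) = g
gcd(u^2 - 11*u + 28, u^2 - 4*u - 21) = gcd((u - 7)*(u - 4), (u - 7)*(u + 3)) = u - 7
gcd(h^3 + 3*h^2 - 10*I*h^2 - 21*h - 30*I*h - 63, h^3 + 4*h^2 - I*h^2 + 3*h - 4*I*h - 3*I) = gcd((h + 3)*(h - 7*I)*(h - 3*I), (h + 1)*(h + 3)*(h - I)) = h + 3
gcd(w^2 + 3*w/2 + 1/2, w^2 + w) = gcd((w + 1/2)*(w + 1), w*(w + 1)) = w + 1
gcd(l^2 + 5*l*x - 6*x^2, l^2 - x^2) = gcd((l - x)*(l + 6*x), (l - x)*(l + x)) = -l + x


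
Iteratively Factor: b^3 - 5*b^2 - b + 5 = (b - 5)*(b^2 - 1) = (b - 5)*(b + 1)*(b - 1)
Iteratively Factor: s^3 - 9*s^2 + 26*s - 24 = (s - 3)*(s^2 - 6*s + 8) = (s - 3)*(s - 2)*(s - 4)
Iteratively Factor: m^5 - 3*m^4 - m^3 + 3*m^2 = (m - 3)*(m^4 - m^2) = m*(m - 3)*(m^3 - m) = m*(m - 3)*(m - 1)*(m^2 + m) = m^2*(m - 3)*(m - 1)*(m + 1)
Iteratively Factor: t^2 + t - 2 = (t - 1)*(t + 2)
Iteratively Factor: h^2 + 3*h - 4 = (h - 1)*(h + 4)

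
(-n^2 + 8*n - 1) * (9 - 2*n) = 2*n^3 - 25*n^2 + 74*n - 9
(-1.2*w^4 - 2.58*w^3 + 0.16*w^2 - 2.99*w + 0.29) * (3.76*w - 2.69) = -4.512*w^5 - 6.4728*w^4 + 7.5418*w^3 - 11.6728*w^2 + 9.1335*w - 0.7801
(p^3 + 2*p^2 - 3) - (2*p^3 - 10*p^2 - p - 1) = -p^3 + 12*p^2 + p - 2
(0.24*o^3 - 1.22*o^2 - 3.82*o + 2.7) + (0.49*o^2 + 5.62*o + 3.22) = 0.24*o^3 - 0.73*o^2 + 1.8*o + 5.92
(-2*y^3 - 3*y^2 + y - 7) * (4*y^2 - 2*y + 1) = -8*y^5 - 8*y^4 + 8*y^3 - 33*y^2 + 15*y - 7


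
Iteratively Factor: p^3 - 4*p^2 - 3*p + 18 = (p - 3)*(p^2 - p - 6) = (p - 3)*(p + 2)*(p - 3)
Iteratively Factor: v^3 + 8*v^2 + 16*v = (v + 4)*(v^2 + 4*v) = v*(v + 4)*(v + 4)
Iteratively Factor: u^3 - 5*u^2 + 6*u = (u)*(u^2 - 5*u + 6) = u*(u - 2)*(u - 3)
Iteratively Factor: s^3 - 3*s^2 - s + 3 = (s - 1)*(s^2 - 2*s - 3) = (s - 1)*(s + 1)*(s - 3)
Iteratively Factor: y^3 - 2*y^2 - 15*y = (y - 5)*(y^2 + 3*y) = y*(y - 5)*(y + 3)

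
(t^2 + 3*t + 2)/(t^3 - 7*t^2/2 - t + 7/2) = 2*(t + 2)/(2*t^2 - 9*t + 7)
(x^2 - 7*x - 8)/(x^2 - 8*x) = (x + 1)/x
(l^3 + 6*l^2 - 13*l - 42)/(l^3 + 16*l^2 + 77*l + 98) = (l - 3)/(l + 7)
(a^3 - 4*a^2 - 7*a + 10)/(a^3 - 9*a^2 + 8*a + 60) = (a - 1)/(a - 6)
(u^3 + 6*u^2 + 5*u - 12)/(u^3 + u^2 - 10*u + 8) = (u + 3)/(u - 2)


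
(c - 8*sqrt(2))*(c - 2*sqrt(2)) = c^2 - 10*sqrt(2)*c + 32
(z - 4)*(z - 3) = z^2 - 7*z + 12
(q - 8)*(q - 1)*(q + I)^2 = q^4 - 9*q^3 + 2*I*q^3 + 7*q^2 - 18*I*q^2 + 9*q + 16*I*q - 8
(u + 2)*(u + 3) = u^2 + 5*u + 6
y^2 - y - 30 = (y - 6)*(y + 5)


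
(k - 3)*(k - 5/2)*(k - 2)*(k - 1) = k^4 - 17*k^3/2 + 26*k^2 - 67*k/2 + 15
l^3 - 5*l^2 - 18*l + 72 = (l - 6)*(l - 3)*(l + 4)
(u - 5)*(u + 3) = u^2 - 2*u - 15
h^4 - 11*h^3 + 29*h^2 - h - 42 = (h - 7)*(h - 3)*(h - 2)*(h + 1)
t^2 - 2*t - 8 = (t - 4)*(t + 2)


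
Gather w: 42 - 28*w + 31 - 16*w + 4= 77 - 44*w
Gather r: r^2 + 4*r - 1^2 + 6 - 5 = r^2 + 4*r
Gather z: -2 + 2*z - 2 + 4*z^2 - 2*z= 4*z^2 - 4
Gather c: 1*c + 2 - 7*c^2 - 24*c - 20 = -7*c^2 - 23*c - 18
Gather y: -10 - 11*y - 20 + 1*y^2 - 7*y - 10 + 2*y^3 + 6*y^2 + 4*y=2*y^3 + 7*y^2 - 14*y - 40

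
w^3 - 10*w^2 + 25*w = w*(w - 5)^2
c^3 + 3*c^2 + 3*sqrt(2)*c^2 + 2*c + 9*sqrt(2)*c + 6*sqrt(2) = (c + 1)*(c + 2)*(c + 3*sqrt(2))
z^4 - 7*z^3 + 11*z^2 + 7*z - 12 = (z - 4)*(z - 3)*(z - 1)*(z + 1)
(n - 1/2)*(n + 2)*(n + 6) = n^3 + 15*n^2/2 + 8*n - 6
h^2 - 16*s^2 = (h - 4*s)*(h + 4*s)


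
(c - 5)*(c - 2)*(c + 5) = c^3 - 2*c^2 - 25*c + 50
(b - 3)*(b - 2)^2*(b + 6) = b^4 - b^3 - 26*b^2 + 84*b - 72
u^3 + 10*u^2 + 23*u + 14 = (u + 1)*(u + 2)*(u + 7)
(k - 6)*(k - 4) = k^2 - 10*k + 24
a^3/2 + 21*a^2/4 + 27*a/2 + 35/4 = (a/2 + 1/2)*(a + 5/2)*(a + 7)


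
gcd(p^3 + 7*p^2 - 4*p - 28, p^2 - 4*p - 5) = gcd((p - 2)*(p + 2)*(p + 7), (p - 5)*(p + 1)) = 1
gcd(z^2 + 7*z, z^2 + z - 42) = z + 7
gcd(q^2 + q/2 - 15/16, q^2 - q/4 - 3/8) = q - 3/4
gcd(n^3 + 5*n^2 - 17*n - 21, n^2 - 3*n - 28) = 1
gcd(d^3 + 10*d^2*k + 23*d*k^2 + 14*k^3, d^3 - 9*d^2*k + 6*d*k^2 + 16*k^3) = d + k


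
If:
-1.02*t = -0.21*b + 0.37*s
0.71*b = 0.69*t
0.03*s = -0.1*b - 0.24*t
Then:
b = 0.00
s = 0.00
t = 0.00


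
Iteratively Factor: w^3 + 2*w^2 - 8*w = (w + 4)*(w^2 - 2*w) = w*(w + 4)*(w - 2)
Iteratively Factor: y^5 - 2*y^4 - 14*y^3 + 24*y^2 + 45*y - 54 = (y + 2)*(y^4 - 4*y^3 - 6*y^2 + 36*y - 27) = (y + 2)*(y + 3)*(y^3 - 7*y^2 + 15*y - 9) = (y - 3)*(y + 2)*(y + 3)*(y^2 - 4*y + 3) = (y - 3)*(y - 1)*(y + 2)*(y + 3)*(y - 3)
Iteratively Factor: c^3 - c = (c + 1)*(c^2 - c) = (c - 1)*(c + 1)*(c)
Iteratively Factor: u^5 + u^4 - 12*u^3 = (u - 3)*(u^4 + 4*u^3) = u*(u - 3)*(u^3 + 4*u^2) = u^2*(u - 3)*(u^2 + 4*u) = u^2*(u - 3)*(u + 4)*(u)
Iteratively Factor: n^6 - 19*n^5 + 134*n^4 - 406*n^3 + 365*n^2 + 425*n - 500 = (n - 4)*(n^5 - 15*n^4 + 74*n^3 - 110*n^2 - 75*n + 125) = (n - 4)*(n + 1)*(n^4 - 16*n^3 + 90*n^2 - 200*n + 125) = (n - 5)*(n - 4)*(n + 1)*(n^3 - 11*n^2 + 35*n - 25) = (n - 5)^2*(n - 4)*(n + 1)*(n^2 - 6*n + 5) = (n - 5)^3*(n - 4)*(n + 1)*(n - 1)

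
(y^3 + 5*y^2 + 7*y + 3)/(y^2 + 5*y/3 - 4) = 3*(y^2 + 2*y + 1)/(3*y - 4)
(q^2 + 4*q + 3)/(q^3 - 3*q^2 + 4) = (q + 3)/(q^2 - 4*q + 4)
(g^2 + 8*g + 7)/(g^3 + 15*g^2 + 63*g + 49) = 1/(g + 7)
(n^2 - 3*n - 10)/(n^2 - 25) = (n + 2)/(n + 5)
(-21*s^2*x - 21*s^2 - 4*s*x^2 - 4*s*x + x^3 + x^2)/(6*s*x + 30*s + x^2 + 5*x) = (-21*s^2*x - 21*s^2 - 4*s*x^2 - 4*s*x + x^3 + x^2)/(6*s*x + 30*s + x^2 + 5*x)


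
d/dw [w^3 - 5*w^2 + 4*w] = 3*w^2 - 10*w + 4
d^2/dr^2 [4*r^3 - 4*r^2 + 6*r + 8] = 24*r - 8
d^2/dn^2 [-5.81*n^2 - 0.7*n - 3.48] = -11.6200000000000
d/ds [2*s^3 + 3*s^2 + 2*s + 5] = 6*s^2 + 6*s + 2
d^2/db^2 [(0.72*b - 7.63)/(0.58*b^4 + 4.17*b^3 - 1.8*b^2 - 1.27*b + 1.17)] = (2.906496*b^7 - 23.472368*b^6 - 483.007572*b^5 - 1477.988532*b^4 + 941.333368*b^3 + 114.098022*b^2 + 127.800882*b - 54.610718)/(0.195112*b^12 + 4.208364*b^11 + 28.440126*b^10 + 45.109149*b^9 - 105.511428*b^8 - 0.785457000000001*b^7 + 107.876325*b^6 - 50.030073*b^5 - 32.132592*b^4 + 31.124276*b^3 - 1.730781*b^2 - 5.215509*b + 1.601613)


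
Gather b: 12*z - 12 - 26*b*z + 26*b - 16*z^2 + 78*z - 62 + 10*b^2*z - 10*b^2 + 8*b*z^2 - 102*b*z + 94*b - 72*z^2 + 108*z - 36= b^2*(10*z - 10) + b*(8*z^2 - 128*z + 120) - 88*z^2 + 198*z - 110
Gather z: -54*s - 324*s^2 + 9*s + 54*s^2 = -270*s^2 - 45*s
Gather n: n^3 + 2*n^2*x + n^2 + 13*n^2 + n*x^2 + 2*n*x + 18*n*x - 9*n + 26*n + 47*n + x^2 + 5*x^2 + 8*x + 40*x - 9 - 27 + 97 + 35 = n^3 + n^2*(2*x + 14) + n*(x^2 + 20*x + 64) + 6*x^2 + 48*x + 96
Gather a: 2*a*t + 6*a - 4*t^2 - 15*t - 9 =a*(2*t + 6) - 4*t^2 - 15*t - 9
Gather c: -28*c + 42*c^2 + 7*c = 42*c^2 - 21*c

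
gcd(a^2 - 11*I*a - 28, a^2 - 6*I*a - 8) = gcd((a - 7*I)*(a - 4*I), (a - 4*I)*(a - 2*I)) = a - 4*I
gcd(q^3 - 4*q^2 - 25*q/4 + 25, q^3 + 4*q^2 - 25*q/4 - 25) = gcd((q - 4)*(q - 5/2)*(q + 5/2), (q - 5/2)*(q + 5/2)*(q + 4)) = q^2 - 25/4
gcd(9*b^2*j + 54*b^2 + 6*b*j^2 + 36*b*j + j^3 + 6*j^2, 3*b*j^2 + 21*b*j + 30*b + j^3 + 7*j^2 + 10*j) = 3*b + j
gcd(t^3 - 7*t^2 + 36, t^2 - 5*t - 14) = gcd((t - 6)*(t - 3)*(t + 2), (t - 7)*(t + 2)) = t + 2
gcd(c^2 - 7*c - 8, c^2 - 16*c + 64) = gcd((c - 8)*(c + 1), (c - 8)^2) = c - 8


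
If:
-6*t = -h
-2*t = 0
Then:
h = 0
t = 0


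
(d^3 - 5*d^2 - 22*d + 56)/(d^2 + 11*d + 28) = (d^2 - 9*d + 14)/(d + 7)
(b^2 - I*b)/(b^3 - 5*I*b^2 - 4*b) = 1/(b - 4*I)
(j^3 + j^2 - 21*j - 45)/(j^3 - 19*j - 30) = (j + 3)/(j + 2)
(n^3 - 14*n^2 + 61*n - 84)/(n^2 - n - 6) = (n^2 - 11*n + 28)/(n + 2)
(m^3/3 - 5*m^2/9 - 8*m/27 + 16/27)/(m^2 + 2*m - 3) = (9*m^3 - 15*m^2 - 8*m + 16)/(27*(m^2 + 2*m - 3))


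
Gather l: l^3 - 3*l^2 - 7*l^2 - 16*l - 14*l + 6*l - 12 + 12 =l^3 - 10*l^2 - 24*l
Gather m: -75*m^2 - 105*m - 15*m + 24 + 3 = -75*m^2 - 120*m + 27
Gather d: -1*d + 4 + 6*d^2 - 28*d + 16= 6*d^2 - 29*d + 20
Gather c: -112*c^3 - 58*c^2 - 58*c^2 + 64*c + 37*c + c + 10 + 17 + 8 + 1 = -112*c^3 - 116*c^2 + 102*c + 36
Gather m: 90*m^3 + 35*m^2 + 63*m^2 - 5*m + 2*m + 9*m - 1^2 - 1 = 90*m^3 + 98*m^2 + 6*m - 2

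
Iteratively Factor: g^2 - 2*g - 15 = (g - 5)*(g + 3)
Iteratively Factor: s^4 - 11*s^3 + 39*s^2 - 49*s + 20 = (s - 1)*(s^3 - 10*s^2 + 29*s - 20) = (s - 4)*(s - 1)*(s^2 - 6*s + 5) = (s - 4)*(s - 1)^2*(s - 5)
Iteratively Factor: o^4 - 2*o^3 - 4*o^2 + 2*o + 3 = (o + 1)*(o^3 - 3*o^2 - o + 3) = (o + 1)^2*(o^2 - 4*o + 3) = (o - 3)*(o + 1)^2*(o - 1)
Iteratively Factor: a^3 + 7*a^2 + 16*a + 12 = (a + 2)*(a^2 + 5*a + 6) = (a + 2)*(a + 3)*(a + 2)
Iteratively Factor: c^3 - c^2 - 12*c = (c + 3)*(c^2 - 4*c) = (c - 4)*(c + 3)*(c)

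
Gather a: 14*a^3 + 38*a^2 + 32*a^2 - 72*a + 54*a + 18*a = 14*a^3 + 70*a^2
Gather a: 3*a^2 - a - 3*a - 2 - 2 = 3*a^2 - 4*a - 4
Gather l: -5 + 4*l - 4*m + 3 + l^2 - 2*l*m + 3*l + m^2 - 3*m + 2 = l^2 + l*(7 - 2*m) + m^2 - 7*m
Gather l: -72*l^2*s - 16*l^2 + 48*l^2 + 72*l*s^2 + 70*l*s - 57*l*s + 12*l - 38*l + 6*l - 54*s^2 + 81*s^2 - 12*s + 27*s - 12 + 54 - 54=l^2*(32 - 72*s) + l*(72*s^2 + 13*s - 20) + 27*s^2 + 15*s - 12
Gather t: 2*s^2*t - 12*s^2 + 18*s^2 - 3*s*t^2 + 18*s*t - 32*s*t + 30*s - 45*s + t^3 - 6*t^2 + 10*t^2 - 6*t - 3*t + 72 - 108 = 6*s^2 - 15*s + t^3 + t^2*(4 - 3*s) + t*(2*s^2 - 14*s - 9) - 36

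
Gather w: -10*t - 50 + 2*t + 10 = -8*t - 40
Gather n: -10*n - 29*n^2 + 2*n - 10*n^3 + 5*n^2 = -10*n^3 - 24*n^2 - 8*n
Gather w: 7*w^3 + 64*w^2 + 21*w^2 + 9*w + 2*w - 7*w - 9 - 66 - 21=7*w^3 + 85*w^2 + 4*w - 96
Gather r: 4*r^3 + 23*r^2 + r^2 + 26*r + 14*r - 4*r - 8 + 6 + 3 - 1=4*r^3 + 24*r^2 + 36*r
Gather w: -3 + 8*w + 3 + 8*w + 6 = 16*w + 6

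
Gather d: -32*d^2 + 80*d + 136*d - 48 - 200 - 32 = -32*d^2 + 216*d - 280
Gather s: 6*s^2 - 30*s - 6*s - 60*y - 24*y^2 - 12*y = 6*s^2 - 36*s - 24*y^2 - 72*y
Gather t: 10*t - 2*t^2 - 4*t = -2*t^2 + 6*t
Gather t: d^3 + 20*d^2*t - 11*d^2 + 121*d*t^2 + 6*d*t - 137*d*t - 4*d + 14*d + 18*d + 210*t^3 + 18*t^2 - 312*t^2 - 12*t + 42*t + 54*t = d^3 - 11*d^2 + 28*d + 210*t^3 + t^2*(121*d - 294) + t*(20*d^2 - 131*d + 84)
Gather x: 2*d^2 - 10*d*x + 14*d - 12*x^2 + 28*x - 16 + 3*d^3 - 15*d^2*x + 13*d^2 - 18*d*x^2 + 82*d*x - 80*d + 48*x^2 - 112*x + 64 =3*d^3 + 15*d^2 - 66*d + x^2*(36 - 18*d) + x*(-15*d^2 + 72*d - 84) + 48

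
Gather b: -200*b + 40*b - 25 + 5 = -160*b - 20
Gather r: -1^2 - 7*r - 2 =-7*r - 3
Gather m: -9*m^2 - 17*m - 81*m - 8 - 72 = -9*m^2 - 98*m - 80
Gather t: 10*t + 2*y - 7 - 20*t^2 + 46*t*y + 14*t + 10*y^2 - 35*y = -20*t^2 + t*(46*y + 24) + 10*y^2 - 33*y - 7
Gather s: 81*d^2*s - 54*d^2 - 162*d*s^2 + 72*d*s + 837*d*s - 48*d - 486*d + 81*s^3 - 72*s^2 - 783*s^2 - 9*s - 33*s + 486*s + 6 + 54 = -54*d^2 - 534*d + 81*s^3 + s^2*(-162*d - 855) + s*(81*d^2 + 909*d + 444) + 60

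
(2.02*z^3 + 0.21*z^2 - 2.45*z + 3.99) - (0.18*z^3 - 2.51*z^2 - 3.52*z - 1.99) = 1.84*z^3 + 2.72*z^2 + 1.07*z + 5.98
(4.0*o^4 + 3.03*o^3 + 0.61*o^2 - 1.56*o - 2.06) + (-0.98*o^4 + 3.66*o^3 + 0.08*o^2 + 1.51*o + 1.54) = 3.02*o^4 + 6.69*o^3 + 0.69*o^2 - 0.05*o - 0.52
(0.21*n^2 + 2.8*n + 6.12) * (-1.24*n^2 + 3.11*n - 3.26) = -0.2604*n^4 - 2.8189*n^3 + 0.434599999999999*n^2 + 9.9052*n - 19.9512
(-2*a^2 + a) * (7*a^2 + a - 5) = -14*a^4 + 5*a^3 + 11*a^2 - 5*a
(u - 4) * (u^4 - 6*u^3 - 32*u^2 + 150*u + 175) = u^5 - 10*u^4 - 8*u^3 + 278*u^2 - 425*u - 700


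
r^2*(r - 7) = r^3 - 7*r^2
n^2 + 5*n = n*(n + 5)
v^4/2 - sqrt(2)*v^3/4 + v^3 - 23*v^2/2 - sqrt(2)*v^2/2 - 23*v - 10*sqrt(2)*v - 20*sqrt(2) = (v/2 + 1)*(v - 4*sqrt(2))*(v + sqrt(2))*(v + 5*sqrt(2)/2)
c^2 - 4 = (c - 2)*(c + 2)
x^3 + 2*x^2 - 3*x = x*(x - 1)*(x + 3)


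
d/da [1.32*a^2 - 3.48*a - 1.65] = 2.64*a - 3.48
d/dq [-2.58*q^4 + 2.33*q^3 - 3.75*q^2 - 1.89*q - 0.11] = -10.32*q^3 + 6.99*q^2 - 7.5*q - 1.89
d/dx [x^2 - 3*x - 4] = 2*x - 3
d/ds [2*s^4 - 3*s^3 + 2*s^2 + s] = 8*s^3 - 9*s^2 + 4*s + 1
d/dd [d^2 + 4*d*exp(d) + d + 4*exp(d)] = 4*d*exp(d) + 2*d + 8*exp(d) + 1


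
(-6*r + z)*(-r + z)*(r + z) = 6*r^3 - r^2*z - 6*r*z^2 + z^3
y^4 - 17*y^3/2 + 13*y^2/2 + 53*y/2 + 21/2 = (y - 7)*(y - 3)*(y + 1/2)*(y + 1)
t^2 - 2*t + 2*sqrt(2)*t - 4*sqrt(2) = (t - 2)*(t + 2*sqrt(2))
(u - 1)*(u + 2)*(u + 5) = u^3 + 6*u^2 + 3*u - 10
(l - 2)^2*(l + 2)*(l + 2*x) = l^4 + 2*l^3*x - 2*l^3 - 4*l^2*x - 4*l^2 - 8*l*x + 8*l + 16*x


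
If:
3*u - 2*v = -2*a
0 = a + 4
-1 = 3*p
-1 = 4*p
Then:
No Solution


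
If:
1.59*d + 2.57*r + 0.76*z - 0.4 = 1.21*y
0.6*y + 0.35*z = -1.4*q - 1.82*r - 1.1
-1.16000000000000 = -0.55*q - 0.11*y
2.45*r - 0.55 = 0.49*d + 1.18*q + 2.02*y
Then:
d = -0.316346133034143*z - 0.128197269178489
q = 0.0285487297344576*z + 2.87047994224953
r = -0.167209907925752*z - 1.55742023058983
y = -0.142743648672288*z - 3.8069451657931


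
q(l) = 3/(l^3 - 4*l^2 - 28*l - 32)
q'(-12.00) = 0.00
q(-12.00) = 0.00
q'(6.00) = -0.00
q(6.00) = -0.02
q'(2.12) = 0.01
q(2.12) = -0.03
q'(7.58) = -0.17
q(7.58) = -0.08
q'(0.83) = 0.03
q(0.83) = -0.05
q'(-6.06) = -0.01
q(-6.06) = -0.01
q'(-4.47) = -0.04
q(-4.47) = -0.04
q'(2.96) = 0.00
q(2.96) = -0.02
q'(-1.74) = 34.58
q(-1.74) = -4.56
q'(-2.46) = -6.02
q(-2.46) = -1.36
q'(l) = 3*(-3*l^2 + 8*l + 28)/(l^3 - 4*l^2 - 28*l - 32)^2 = 3*(-3*l^2 + 8*l + 28)/(-l^3 + 4*l^2 + 28*l + 32)^2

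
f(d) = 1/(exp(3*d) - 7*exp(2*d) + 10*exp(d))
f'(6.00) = 0.00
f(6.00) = 0.00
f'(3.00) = 0.00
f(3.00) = 0.00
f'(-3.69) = -4.00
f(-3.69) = 4.08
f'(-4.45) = -8.56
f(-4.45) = 8.63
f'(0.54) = 3.48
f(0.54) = 0.62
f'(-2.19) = -0.89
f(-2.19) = 0.97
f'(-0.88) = -0.21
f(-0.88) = 0.33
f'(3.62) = -0.00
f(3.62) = 0.00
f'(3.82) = -0.00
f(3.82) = 0.00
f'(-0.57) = -0.13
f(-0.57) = 0.28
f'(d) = (-3*exp(3*d) + 14*exp(2*d) - 10*exp(d))/(exp(3*d) - 7*exp(2*d) + 10*exp(d))^2 = (-3*exp(2*d) + 14*exp(d) - 10)*exp(-d)/(exp(2*d) - 7*exp(d) + 10)^2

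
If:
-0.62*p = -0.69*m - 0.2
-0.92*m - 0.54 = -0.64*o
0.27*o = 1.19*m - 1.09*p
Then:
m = -1.41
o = -1.18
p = -1.25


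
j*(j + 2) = j^2 + 2*j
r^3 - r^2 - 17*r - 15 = (r - 5)*(r + 1)*(r + 3)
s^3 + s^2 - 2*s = s*(s - 1)*(s + 2)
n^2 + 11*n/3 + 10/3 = (n + 5/3)*(n + 2)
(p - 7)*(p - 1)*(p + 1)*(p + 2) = p^4 - 5*p^3 - 15*p^2 + 5*p + 14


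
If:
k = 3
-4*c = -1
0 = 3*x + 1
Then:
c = 1/4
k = 3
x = -1/3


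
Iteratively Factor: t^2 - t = (t)*(t - 1)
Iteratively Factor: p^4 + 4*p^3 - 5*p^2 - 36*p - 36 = (p + 3)*(p^3 + p^2 - 8*p - 12) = (p + 2)*(p + 3)*(p^2 - p - 6) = (p - 3)*(p + 2)*(p + 3)*(p + 2)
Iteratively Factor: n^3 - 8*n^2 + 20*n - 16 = (n - 2)*(n^2 - 6*n + 8) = (n - 4)*(n - 2)*(n - 2)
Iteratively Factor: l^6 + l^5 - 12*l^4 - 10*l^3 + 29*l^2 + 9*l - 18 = (l - 1)*(l^5 + 2*l^4 - 10*l^3 - 20*l^2 + 9*l + 18) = (l - 1)*(l + 1)*(l^4 + l^3 - 11*l^2 - 9*l + 18) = (l - 1)*(l + 1)*(l + 2)*(l^3 - l^2 - 9*l + 9) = (l - 3)*(l - 1)*(l + 1)*(l + 2)*(l^2 + 2*l - 3) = (l - 3)*(l - 1)^2*(l + 1)*(l + 2)*(l + 3)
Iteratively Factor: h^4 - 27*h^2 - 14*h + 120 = (h - 2)*(h^3 + 2*h^2 - 23*h - 60) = (h - 2)*(h + 4)*(h^2 - 2*h - 15) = (h - 5)*(h - 2)*(h + 4)*(h + 3)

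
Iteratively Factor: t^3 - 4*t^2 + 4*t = (t - 2)*(t^2 - 2*t) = (t - 2)^2*(t)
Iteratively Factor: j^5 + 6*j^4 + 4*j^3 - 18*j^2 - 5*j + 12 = (j - 1)*(j^4 + 7*j^3 + 11*j^2 - 7*j - 12) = (j - 1)*(j + 4)*(j^3 + 3*j^2 - j - 3) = (j - 1)^2*(j + 4)*(j^2 + 4*j + 3) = (j - 1)^2*(j + 3)*(j + 4)*(j + 1)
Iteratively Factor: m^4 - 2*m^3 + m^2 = (m - 1)*(m^3 - m^2) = m*(m - 1)*(m^2 - m) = m*(m - 1)^2*(m)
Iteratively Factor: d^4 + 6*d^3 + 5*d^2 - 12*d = (d - 1)*(d^3 + 7*d^2 + 12*d) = d*(d - 1)*(d^2 + 7*d + 12) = d*(d - 1)*(d + 3)*(d + 4)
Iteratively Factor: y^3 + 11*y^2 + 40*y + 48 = (y + 4)*(y^2 + 7*y + 12) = (y + 4)^2*(y + 3)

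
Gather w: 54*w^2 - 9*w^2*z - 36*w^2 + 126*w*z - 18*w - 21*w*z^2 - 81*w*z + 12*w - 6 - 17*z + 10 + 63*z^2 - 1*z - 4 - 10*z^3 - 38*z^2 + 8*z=w^2*(18 - 9*z) + w*(-21*z^2 + 45*z - 6) - 10*z^3 + 25*z^2 - 10*z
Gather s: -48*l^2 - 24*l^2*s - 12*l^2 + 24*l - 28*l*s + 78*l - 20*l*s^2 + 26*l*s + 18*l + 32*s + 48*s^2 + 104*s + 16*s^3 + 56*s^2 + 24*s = -60*l^2 + 120*l + 16*s^3 + s^2*(104 - 20*l) + s*(-24*l^2 - 2*l + 160)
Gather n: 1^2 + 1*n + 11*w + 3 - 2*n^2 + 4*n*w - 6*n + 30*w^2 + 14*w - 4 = -2*n^2 + n*(4*w - 5) + 30*w^2 + 25*w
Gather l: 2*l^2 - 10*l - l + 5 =2*l^2 - 11*l + 5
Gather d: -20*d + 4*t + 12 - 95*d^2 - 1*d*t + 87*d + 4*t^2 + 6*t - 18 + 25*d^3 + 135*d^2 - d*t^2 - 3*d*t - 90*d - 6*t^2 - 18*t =25*d^3 + 40*d^2 + d*(-t^2 - 4*t - 23) - 2*t^2 - 8*t - 6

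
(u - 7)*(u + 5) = u^2 - 2*u - 35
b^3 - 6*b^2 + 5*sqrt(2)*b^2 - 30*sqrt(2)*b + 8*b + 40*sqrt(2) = (b - 4)*(b - 2)*(b + 5*sqrt(2))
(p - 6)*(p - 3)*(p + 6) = p^3 - 3*p^2 - 36*p + 108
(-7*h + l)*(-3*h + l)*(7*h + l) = 147*h^3 - 49*h^2*l - 3*h*l^2 + l^3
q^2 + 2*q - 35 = (q - 5)*(q + 7)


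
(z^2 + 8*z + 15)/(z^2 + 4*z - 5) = (z + 3)/(z - 1)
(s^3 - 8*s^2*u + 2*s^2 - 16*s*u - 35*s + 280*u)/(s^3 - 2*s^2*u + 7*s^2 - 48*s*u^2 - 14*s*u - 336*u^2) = (s - 5)/(s + 6*u)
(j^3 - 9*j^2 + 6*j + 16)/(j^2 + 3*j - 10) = (j^2 - 7*j - 8)/(j + 5)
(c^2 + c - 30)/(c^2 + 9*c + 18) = (c - 5)/(c + 3)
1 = 1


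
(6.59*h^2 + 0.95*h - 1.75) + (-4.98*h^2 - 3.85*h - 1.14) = 1.61*h^2 - 2.9*h - 2.89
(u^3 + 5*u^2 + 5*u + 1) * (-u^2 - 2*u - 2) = -u^5 - 7*u^4 - 17*u^3 - 21*u^2 - 12*u - 2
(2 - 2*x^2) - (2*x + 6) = -2*x^2 - 2*x - 4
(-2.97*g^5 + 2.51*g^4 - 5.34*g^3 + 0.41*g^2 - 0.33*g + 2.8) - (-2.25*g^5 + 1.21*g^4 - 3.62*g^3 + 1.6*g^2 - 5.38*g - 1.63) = -0.72*g^5 + 1.3*g^4 - 1.72*g^3 - 1.19*g^2 + 5.05*g + 4.43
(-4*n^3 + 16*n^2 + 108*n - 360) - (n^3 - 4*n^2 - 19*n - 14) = -5*n^3 + 20*n^2 + 127*n - 346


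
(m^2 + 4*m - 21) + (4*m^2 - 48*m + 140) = 5*m^2 - 44*m + 119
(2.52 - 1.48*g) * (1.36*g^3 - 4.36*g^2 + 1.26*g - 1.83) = -2.0128*g^4 + 9.88*g^3 - 12.852*g^2 + 5.8836*g - 4.6116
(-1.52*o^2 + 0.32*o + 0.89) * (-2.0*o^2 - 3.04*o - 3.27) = 3.04*o^4 + 3.9808*o^3 + 2.2176*o^2 - 3.752*o - 2.9103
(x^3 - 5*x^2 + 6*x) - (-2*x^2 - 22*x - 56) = x^3 - 3*x^2 + 28*x + 56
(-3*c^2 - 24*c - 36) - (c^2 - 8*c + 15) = -4*c^2 - 16*c - 51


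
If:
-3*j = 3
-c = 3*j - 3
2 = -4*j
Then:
No Solution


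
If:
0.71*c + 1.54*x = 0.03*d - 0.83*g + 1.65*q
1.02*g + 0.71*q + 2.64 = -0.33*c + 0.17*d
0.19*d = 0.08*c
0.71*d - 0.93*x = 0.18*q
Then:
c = 4.06188747588895*x - 0.668649740290401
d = 1.71026841090061*x - 0.281536732753853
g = -2.12847608185862*x - 1.64583095026035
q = 1.57939206521908*x - 1.11050600141798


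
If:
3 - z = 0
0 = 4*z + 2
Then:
No Solution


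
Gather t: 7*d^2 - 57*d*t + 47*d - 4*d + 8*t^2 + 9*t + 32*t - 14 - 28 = 7*d^2 + 43*d + 8*t^2 + t*(41 - 57*d) - 42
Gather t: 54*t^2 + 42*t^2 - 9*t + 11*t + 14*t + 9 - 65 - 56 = 96*t^2 + 16*t - 112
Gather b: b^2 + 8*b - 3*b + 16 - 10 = b^2 + 5*b + 6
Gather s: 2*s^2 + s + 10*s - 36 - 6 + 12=2*s^2 + 11*s - 30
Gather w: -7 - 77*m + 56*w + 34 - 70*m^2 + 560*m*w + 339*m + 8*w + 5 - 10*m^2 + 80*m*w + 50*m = -80*m^2 + 312*m + w*(640*m + 64) + 32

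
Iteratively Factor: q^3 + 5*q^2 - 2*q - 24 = (q + 3)*(q^2 + 2*q - 8) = (q - 2)*(q + 3)*(q + 4)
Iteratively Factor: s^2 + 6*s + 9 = (s + 3)*(s + 3)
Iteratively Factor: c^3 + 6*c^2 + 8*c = (c + 4)*(c^2 + 2*c) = c*(c + 4)*(c + 2)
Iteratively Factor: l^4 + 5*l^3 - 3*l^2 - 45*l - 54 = (l + 2)*(l^3 + 3*l^2 - 9*l - 27) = (l + 2)*(l + 3)*(l^2 - 9) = (l - 3)*(l + 2)*(l + 3)*(l + 3)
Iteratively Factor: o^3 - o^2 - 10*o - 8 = (o - 4)*(o^2 + 3*o + 2) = (o - 4)*(o + 1)*(o + 2)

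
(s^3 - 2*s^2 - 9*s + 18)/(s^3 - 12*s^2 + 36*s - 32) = (s^2 - 9)/(s^2 - 10*s + 16)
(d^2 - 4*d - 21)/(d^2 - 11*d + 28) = (d + 3)/(d - 4)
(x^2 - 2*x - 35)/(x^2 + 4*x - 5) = (x - 7)/(x - 1)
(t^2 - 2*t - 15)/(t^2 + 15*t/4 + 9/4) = 4*(t - 5)/(4*t + 3)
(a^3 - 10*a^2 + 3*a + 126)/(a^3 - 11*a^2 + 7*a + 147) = (a - 6)/(a - 7)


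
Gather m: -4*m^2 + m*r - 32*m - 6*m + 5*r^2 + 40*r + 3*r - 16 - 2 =-4*m^2 + m*(r - 38) + 5*r^2 + 43*r - 18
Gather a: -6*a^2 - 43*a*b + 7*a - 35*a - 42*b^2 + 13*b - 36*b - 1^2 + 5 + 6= -6*a^2 + a*(-43*b - 28) - 42*b^2 - 23*b + 10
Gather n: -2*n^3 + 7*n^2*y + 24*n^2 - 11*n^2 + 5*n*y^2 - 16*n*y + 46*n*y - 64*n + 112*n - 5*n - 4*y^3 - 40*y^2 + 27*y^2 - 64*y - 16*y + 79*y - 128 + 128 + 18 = -2*n^3 + n^2*(7*y + 13) + n*(5*y^2 + 30*y + 43) - 4*y^3 - 13*y^2 - y + 18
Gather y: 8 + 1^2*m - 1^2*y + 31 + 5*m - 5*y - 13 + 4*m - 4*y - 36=10*m - 10*y - 10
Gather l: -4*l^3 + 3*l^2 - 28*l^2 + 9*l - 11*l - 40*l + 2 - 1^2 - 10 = -4*l^3 - 25*l^2 - 42*l - 9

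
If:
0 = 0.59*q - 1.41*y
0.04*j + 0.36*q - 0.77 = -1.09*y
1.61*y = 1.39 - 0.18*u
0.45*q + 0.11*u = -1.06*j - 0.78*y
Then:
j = -1.15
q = 1.00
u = 3.98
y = 0.42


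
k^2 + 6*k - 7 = (k - 1)*(k + 7)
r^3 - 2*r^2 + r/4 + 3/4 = (r - 3/2)*(r - 1)*(r + 1/2)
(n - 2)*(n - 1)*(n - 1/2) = n^3 - 7*n^2/2 + 7*n/2 - 1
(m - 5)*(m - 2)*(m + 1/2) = m^3 - 13*m^2/2 + 13*m/2 + 5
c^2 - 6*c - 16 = (c - 8)*(c + 2)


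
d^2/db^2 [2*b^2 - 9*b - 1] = 4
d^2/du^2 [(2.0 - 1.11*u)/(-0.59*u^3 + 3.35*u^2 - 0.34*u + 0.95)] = (2.318346*u^5 - 21.51789*u^4 + 87.716618*u^3 - 129.61134*u^2 - 14.25345*u + 12.98466)/(0.205379*u^9 - 3.498405*u^8 + 20.218887*u^7 - 42.61952*u^6 + 22.917612*u^5 - 34.289325*u^4 + 8.129029*u^3 - 9.399585*u^2 + 0.92055*u - 0.857375)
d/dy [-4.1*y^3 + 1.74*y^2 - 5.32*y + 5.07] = -12.3*y^2 + 3.48*y - 5.32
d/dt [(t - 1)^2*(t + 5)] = 3*(t - 1)*(t + 3)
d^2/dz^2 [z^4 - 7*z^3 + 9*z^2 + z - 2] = 12*z^2 - 42*z + 18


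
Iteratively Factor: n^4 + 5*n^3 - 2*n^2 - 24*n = (n + 3)*(n^3 + 2*n^2 - 8*n) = (n + 3)*(n + 4)*(n^2 - 2*n) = (n - 2)*(n + 3)*(n + 4)*(n)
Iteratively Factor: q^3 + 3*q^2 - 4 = (q - 1)*(q^2 + 4*q + 4) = (q - 1)*(q + 2)*(q + 2)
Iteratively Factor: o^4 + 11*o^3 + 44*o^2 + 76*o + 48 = (o + 3)*(o^3 + 8*o^2 + 20*o + 16) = (o + 3)*(o + 4)*(o^2 + 4*o + 4) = (o + 2)*(o + 3)*(o + 4)*(o + 2)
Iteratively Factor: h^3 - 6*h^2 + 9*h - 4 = (h - 1)*(h^2 - 5*h + 4) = (h - 1)^2*(h - 4)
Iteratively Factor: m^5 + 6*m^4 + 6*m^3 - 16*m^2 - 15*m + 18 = (m + 3)*(m^4 + 3*m^3 - 3*m^2 - 7*m + 6) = (m + 3)^2*(m^3 - 3*m + 2) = (m + 2)*(m + 3)^2*(m^2 - 2*m + 1) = (m - 1)*(m + 2)*(m + 3)^2*(m - 1)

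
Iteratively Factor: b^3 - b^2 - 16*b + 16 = (b + 4)*(b^2 - 5*b + 4) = (b - 4)*(b + 4)*(b - 1)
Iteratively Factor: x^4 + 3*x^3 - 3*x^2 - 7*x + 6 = (x - 1)*(x^3 + 4*x^2 + x - 6) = (x - 1)*(x + 2)*(x^2 + 2*x - 3) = (x - 1)^2*(x + 2)*(x + 3)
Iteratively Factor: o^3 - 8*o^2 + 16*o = (o - 4)*(o^2 - 4*o) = (o - 4)^2*(o)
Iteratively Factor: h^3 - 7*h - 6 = (h + 1)*(h^2 - h - 6) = (h + 1)*(h + 2)*(h - 3)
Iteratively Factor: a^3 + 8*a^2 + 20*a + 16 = (a + 2)*(a^2 + 6*a + 8) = (a + 2)^2*(a + 4)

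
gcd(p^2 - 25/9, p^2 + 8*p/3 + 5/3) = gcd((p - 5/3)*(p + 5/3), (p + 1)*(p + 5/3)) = p + 5/3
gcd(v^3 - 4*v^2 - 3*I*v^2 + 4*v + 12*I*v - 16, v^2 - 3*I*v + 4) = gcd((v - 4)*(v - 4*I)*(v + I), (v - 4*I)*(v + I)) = v^2 - 3*I*v + 4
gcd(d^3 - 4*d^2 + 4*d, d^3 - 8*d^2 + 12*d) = d^2 - 2*d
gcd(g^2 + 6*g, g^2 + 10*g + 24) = g + 6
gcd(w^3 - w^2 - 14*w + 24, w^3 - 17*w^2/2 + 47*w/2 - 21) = w^2 - 5*w + 6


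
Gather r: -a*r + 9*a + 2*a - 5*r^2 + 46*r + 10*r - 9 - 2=11*a - 5*r^2 + r*(56 - a) - 11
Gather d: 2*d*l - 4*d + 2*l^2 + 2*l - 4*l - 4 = d*(2*l - 4) + 2*l^2 - 2*l - 4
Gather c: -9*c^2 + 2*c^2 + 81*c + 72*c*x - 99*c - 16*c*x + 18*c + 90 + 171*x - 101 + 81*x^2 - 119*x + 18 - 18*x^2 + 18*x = -7*c^2 + 56*c*x + 63*x^2 + 70*x + 7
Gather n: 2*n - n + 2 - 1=n + 1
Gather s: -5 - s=-s - 5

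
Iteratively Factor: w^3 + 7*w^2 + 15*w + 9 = (w + 1)*(w^2 + 6*w + 9) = (w + 1)*(w + 3)*(w + 3)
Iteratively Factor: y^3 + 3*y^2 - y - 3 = (y + 3)*(y^2 - 1) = (y + 1)*(y + 3)*(y - 1)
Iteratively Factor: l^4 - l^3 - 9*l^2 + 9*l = (l)*(l^3 - l^2 - 9*l + 9) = l*(l - 3)*(l^2 + 2*l - 3) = l*(l - 3)*(l + 3)*(l - 1)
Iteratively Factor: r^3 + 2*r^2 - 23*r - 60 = (r + 4)*(r^2 - 2*r - 15) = (r - 5)*(r + 4)*(r + 3)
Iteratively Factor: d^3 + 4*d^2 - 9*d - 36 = (d + 3)*(d^2 + d - 12) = (d - 3)*(d + 3)*(d + 4)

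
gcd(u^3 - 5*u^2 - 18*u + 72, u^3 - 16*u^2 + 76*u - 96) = u - 6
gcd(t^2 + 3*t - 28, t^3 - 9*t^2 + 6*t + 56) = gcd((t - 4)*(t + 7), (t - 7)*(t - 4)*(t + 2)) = t - 4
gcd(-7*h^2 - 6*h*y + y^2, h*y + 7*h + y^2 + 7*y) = h + y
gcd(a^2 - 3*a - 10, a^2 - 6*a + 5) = a - 5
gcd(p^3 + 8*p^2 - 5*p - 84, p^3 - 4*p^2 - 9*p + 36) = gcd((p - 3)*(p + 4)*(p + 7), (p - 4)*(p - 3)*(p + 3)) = p - 3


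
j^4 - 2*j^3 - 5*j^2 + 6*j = j*(j - 3)*(j - 1)*(j + 2)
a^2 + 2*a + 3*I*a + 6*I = (a + 2)*(a + 3*I)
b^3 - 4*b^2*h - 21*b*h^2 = b*(b - 7*h)*(b + 3*h)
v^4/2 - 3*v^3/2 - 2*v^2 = v^2*(v/2 + 1/2)*(v - 4)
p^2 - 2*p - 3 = (p - 3)*(p + 1)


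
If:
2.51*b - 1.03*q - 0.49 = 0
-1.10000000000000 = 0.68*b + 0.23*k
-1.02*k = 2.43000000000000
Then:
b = -0.81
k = -2.38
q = -2.45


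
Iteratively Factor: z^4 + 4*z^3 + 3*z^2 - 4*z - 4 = (z + 2)*(z^3 + 2*z^2 - z - 2) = (z + 1)*(z + 2)*(z^2 + z - 2) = (z + 1)*(z + 2)^2*(z - 1)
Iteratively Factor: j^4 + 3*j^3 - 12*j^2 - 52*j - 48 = (j + 2)*(j^3 + j^2 - 14*j - 24) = (j + 2)*(j + 3)*(j^2 - 2*j - 8) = (j - 4)*(j + 2)*(j + 3)*(j + 2)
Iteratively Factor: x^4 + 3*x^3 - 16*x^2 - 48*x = (x + 4)*(x^3 - x^2 - 12*x) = (x + 3)*(x + 4)*(x^2 - 4*x) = (x - 4)*(x + 3)*(x + 4)*(x)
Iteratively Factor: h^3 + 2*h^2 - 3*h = (h - 1)*(h^2 + 3*h) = h*(h - 1)*(h + 3)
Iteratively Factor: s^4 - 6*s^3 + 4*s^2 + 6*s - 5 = (s - 1)*(s^3 - 5*s^2 - s + 5) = (s - 5)*(s - 1)*(s^2 - 1) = (s - 5)*(s - 1)*(s + 1)*(s - 1)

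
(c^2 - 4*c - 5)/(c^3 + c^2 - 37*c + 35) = (c + 1)/(c^2 + 6*c - 7)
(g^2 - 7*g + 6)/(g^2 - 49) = (g^2 - 7*g + 6)/(g^2 - 49)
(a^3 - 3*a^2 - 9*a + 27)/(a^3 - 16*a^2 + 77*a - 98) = (a^3 - 3*a^2 - 9*a + 27)/(a^3 - 16*a^2 + 77*a - 98)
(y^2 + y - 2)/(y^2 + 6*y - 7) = (y + 2)/(y + 7)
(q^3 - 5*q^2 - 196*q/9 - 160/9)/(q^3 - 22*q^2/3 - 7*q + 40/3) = (q + 4/3)/(q - 1)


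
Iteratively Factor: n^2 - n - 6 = (n + 2)*(n - 3)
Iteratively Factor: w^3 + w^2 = (w + 1)*(w^2) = w*(w + 1)*(w)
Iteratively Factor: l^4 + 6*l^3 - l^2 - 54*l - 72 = (l + 3)*(l^3 + 3*l^2 - 10*l - 24) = (l + 2)*(l + 3)*(l^2 + l - 12) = (l - 3)*(l + 2)*(l + 3)*(l + 4)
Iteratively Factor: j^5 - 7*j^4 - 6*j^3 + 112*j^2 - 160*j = (j - 2)*(j^4 - 5*j^3 - 16*j^2 + 80*j) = j*(j - 2)*(j^3 - 5*j^2 - 16*j + 80) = j*(j - 5)*(j - 2)*(j^2 - 16) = j*(j - 5)*(j - 2)*(j + 4)*(j - 4)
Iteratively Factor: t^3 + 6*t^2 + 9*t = (t + 3)*(t^2 + 3*t) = (t + 3)^2*(t)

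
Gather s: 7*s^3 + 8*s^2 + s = 7*s^3 + 8*s^2 + s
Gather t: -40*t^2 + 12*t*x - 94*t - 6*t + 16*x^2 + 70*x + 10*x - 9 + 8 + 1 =-40*t^2 + t*(12*x - 100) + 16*x^2 + 80*x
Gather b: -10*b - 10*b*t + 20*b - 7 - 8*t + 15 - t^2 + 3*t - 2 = b*(10 - 10*t) - t^2 - 5*t + 6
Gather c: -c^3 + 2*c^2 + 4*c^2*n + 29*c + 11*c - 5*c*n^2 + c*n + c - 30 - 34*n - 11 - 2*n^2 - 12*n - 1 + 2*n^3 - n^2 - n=-c^3 + c^2*(4*n + 2) + c*(-5*n^2 + n + 41) + 2*n^3 - 3*n^2 - 47*n - 42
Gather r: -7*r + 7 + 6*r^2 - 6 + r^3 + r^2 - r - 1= r^3 + 7*r^2 - 8*r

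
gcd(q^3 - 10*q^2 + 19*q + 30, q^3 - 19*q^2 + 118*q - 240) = q^2 - 11*q + 30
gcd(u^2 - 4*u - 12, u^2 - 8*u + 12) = u - 6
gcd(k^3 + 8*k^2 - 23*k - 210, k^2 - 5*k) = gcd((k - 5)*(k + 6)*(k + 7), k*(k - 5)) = k - 5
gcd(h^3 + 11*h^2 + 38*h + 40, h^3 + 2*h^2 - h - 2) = h + 2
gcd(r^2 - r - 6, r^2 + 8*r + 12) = r + 2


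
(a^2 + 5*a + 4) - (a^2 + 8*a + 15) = -3*a - 11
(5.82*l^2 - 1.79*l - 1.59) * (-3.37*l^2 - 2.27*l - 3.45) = -19.6134*l^4 - 7.1791*l^3 - 10.6574*l^2 + 9.7848*l + 5.4855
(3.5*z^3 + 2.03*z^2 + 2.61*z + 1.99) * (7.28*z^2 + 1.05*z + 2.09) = 25.48*z^5 + 18.4534*z^4 + 28.4473*z^3 + 21.4704*z^2 + 7.5444*z + 4.1591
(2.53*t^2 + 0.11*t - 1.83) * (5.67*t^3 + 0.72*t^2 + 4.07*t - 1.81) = 14.3451*t^5 + 2.4453*t^4 + 0.000199999999999367*t^3 - 5.4492*t^2 - 7.6472*t + 3.3123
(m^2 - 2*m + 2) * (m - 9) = m^3 - 11*m^2 + 20*m - 18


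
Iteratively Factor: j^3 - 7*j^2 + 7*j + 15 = (j - 5)*(j^2 - 2*j - 3) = (j - 5)*(j - 3)*(j + 1)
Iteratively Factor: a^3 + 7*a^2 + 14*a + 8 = (a + 1)*(a^2 + 6*a + 8) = (a + 1)*(a + 2)*(a + 4)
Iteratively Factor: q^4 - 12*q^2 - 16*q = (q + 2)*(q^3 - 2*q^2 - 8*q) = (q - 4)*(q + 2)*(q^2 + 2*q) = q*(q - 4)*(q + 2)*(q + 2)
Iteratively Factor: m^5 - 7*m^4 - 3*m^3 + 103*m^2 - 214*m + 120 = (m - 2)*(m^4 - 5*m^3 - 13*m^2 + 77*m - 60) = (m - 3)*(m - 2)*(m^3 - 2*m^2 - 19*m + 20) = (m - 3)*(m - 2)*(m - 1)*(m^2 - m - 20) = (m - 5)*(m - 3)*(m - 2)*(m - 1)*(m + 4)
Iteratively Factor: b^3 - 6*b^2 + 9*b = (b)*(b^2 - 6*b + 9) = b*(b - 3)*(b - 3)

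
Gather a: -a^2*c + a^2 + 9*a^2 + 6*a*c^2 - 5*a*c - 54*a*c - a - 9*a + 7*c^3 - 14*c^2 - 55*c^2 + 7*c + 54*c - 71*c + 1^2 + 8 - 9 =a^2*(10 - c) + a*(6*c^2 - 59*c - 10) + 7*c^3 - 69*c^2 - 10*c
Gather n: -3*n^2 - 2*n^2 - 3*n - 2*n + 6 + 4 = -5*n^2 - 5*n + 10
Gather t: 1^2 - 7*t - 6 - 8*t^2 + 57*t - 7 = -8*t^2 + 50*t - 12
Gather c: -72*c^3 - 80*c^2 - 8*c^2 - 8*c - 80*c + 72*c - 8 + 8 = -72*c^3 - 88*c^2 - 16*c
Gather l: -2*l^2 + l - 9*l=-2*l^2 - 8*l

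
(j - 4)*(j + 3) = j^2 - j - 12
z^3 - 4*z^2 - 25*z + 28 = (z - 7)*(z - 1)*(z + 4)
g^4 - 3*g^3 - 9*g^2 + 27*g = g*(g - 3)^2*(g + 3)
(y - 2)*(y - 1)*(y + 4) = y^3 + y^2 - 10*y + 8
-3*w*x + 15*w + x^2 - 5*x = (-3*w + x)*(x - 5)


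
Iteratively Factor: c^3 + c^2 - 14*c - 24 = (c - 4)*(c^2 + 5*c + 6) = (c - 4)*(c + 2)*(c + 3)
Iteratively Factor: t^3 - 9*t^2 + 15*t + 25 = (t - 5)*(t^2 - 4*t - 5) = (t - 5)^2*(t + 1)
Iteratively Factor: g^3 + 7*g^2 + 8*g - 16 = (g - 1)*(g^2 + 8*g + 16) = (g - 1)*(g + 4)*(g + 4)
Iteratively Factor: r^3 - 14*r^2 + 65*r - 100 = (r - 4)*(r^2 - 10*r + 25) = (r - 5)*(r - 4)*(r - 5)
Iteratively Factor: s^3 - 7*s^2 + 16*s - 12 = (s - 2)*(s^2 - 5*s + 6) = (s - 3)*(s - 2)*(s - 2)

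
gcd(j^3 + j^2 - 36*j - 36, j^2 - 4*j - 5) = j + 1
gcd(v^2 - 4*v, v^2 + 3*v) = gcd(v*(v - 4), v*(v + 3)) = v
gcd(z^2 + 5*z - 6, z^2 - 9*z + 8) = z - 1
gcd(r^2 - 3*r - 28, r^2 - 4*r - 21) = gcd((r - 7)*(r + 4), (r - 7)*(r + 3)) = r - 7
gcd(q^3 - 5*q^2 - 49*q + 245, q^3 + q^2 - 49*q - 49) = q^2 - 49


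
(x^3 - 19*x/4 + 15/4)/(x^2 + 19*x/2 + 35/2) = (2*x^2 - 5*x + 3)/(2*(x + 7))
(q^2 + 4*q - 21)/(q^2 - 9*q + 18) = (q + 7)/(q - 6)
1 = 1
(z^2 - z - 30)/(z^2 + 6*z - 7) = (z^2 - z - 30)/(z^2 + 6*z - 7)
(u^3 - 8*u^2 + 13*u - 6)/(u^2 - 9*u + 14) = (u^3 - 8*u^2 + 13*u - 6)/(u^2 - 9*u + 14)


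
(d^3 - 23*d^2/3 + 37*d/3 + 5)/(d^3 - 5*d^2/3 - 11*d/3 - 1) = (d - 5)/(d + 1)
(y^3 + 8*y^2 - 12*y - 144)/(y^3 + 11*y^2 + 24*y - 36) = (y - 4)/(y - 1)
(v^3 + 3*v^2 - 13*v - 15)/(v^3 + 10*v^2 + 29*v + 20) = (v - 3)/(v + 4)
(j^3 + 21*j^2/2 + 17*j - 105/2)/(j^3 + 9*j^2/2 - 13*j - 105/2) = (2*j^2 + 11*j - 21)/(2*j^2 - j - 21)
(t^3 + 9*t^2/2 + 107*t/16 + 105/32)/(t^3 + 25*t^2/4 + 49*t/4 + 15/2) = (8*t^2 + 26*t + 21)/(8*(t^2 + 5*t + 6))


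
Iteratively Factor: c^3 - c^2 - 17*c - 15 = (c - 5)*(c^2 + 4*c + 3) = (c - 5)*(c + 1)*(c + 3)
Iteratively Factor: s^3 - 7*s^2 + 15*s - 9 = (s - 3)*(s^2 - 4*s + 3) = (s - 3)^2*(s - 1)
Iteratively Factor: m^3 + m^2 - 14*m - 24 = (m - 4)*(m^2 + 5*m + 6) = (m - 4)*(m + 2)*(m + 3)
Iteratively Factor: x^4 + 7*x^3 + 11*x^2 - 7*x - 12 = (x - 1)*(x^3 + 8*x^2 + 19*x + 12) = (x - 1)*(x + 3)*(x^2 + 5*x + 4) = (x - 1)*(x + 1)*(x + 3)*(x + 4)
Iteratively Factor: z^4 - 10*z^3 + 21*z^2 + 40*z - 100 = (z - 5)*(z^3 - 5*z^2 - 4*z + 20) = (z - 5)*(z - 2)*(z^2 - 3*z - 10) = (z - 5)*(z - 2)*(z + 2)*(z - 5)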